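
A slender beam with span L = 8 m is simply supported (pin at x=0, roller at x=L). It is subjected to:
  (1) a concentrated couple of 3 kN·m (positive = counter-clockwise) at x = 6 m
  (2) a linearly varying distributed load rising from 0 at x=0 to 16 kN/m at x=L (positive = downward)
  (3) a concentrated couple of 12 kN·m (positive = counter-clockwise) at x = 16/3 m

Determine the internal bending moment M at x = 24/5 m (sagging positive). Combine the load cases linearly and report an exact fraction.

Load 1 — applied couple M₀=3 kN·m at a=6 m (b=L-a=2):
  M_1 = M₀x/L  [x≤a] = 3·(24/5)/8 = 9/5 kN·m
Load 2 — triangular load w₀=16 kN/m (0→w₀ over full span):
  M_2 = w₀Lx/6 - w₀x³/(6L) = 16·8·(24/5)/6 - 16·(24/5)³/(6·8) = 8192/125 kN·m
Load 3 — applied couple M₀=12 kN·m at a=16/3 m (b=L-a=8/3):
  M_3 = M₀x/L  [x≤a] = 12·(24/5)/8 = 36/5 kN·m
Superposition: M = Σ M_i = 9317/125 kN·m ≈ 74.536000 kN·m

M(24/5) = 9317/125 kN·m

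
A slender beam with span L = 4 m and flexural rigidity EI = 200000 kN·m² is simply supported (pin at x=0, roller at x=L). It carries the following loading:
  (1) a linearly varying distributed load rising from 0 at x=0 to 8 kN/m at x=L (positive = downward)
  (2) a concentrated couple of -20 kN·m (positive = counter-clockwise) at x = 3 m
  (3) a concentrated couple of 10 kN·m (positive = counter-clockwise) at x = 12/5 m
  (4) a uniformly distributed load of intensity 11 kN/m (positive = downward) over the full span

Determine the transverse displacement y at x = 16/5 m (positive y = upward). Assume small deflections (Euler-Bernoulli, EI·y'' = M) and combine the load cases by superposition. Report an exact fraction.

y(16/5) = -538597/4687500000 m

Load 1 — triangular load w₀=8 kN/m (0→w₀ over full span):
  y_1 = -w₀x(7L⁴-10L²x²+3x⁴)/(360LEI) = -8·(16/5)·(7·4⁴-10·4²·(16/5)²+3·(16/5)⁴)/(360·4·200000) = -2032/48828125 m
Load 2 — applied couple M₀=-20 kN·m at a=3 m (b=L-a=1):
  y_2 = (M₀x³/(6L)-M₀(x-a)²/2+C₁x)/EI  [x>a] with C₁=M₀(3b²-L²)/(6L)=65/6 = ((-20)·(16/5)³/(6·4)-(-20)·((16/5)-3)²/2+(65/6)·(16/5))/200000 = 97/2500000 m
Load 3 — applied couple M₀=10 kN·m at a=12/5 m (b=L-a=8/5):
  y_3 = (M₀x³/(6L)-M₀(x-a)²/2+C₁x)/EI  [x>a] with C₁=M₀(3b²-L²)/(6L)=-52/15 = (10·(16/5)³/(6·4)-10·((16/5)-(12/5))²/2+(-52/15)·(16/5))/200000 = -1/312500 m
Load 4 — uniform load w=11 kN/m over full span:
  y_4 = -wx(L³-2Lx²+x³)/(24EI) = -11·(16/5)·(4³-2·4·(16/5)²+(16/5)³)/(24·200000) = -638/5859375 m
Superposition: y = Σ y_i = -538597/4687500000 m ≈ -0.000115 m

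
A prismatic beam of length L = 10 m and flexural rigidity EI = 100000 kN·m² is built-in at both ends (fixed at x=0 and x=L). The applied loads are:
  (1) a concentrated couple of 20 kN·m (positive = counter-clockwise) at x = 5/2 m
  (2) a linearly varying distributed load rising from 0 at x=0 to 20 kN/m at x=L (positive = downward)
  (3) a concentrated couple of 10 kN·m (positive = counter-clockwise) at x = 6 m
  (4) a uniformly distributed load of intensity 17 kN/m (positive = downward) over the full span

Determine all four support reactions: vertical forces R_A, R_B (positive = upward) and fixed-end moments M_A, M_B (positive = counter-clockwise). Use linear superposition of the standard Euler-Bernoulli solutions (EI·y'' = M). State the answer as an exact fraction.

R_A = 11869/100 kN, M_A = 12467/60 kN·m, R_B = 15131/100 kN, M_B = -14053/60 kN·m

Load 1 — applied couple M₀=20 kN·m at a=5/2 m (b=L-a=15/2):
  R_A = 6M₀ab/L³ = 6·20·(5/2)·(15/2)/10³ = 9/4 kN
  M_A = M₀b(2a-b)/L² = 20·(15/2)·(2·(5/2)-(15/2))/10² = -15/4 kN·m
  R_B = -6M₀ab/L³ = -6·20·(5/2)·(15/2)/10³ = -9/4 kN
  M_B = M₀a(2b-a)/L² = 20·(5/2)·(2·(15/2)-(5/2))/10² = 25/4 kN·m
Load 2 — triangular load w₀=20 kN/m (0→w₀ over full span):
  R_A = 3w₀L/20 = 3·20·10/20 = 30 kN
  M_A = w₀L²/30 = 20·10²/30 = 200/3 kN·m
  R_B = 7w₀L/20 = 7·20·10/20 = 70 kN
  M_B = -w₀L²/20 = -20·10²/20 = -100 kN·m
Load 3 — applied couple M₀=10 kN·m at a=6 m (b=L-a=4):
  R_A = 6M₀ab/L³ = 6·10·6·4/10³ = 36/25 kN
  M_A = M₀b(2a-b)/L² = 10·4·(2·6-4)/10² = 16/5 kN·m
  R_B = -6M₀ab/L³ = -6·10·6·4/10³ = -36/25 kN
  M_B = M₀a(2b-a)/L² = 10·6·(2·4-6)/10² = 6/5 kN·m
Load 4 — uniform load w=17 kN/m over full span:
  R_A = wL/2 = 17·10/2 = 85 kN
  M_A = wL²/12 = 17·10²/12 = 425/3 kN·m
  R_B = wL/2 = 17·10/2 = 85 kN
  M_B = -wL²/12 = -17·10²/12 = -425/3 kN·m
Superposition: R_A = 11869/100 kN, M_A = 12467/60 kN·m, R_B = 15131/100 kN, M_B = -14053/60 kN·m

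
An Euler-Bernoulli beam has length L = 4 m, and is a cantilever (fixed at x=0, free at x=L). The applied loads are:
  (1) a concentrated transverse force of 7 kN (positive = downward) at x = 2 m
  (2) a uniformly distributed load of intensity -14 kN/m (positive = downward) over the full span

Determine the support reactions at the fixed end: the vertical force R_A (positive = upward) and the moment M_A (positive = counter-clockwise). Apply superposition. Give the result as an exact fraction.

R_A = -49 kN, M_A = -98 kN·m

Load 1 — point force P=7 kN at a=2 m (b=L-a=2):
  R_A = P = 7 kN
  M_A = Pa = 7·2 = 14 kN·m
Load 2 — uniform load w=-14 kN/m over full span:
  R_A = wL = (-14)·4 = -56 kN
  M_A = wL²/2 = (-14)·4²/2 = -112 kN·m
Superposition: R_A = -49 kN, M_A = -98 kN·m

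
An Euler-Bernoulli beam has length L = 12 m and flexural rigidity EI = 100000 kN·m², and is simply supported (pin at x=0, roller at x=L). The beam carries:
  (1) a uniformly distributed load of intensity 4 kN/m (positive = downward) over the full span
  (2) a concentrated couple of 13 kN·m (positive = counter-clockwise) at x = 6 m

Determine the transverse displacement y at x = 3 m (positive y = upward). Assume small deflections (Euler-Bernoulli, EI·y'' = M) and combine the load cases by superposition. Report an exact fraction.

Load 1 — uniform load w=4 kN/m over full span:
  y_1 = -wx(L³-2Lx²+x³)/(24EI) = -4·3·(12³-2·12·3²+3³)/(24·100000) = -1539/200000 m
Load 2 — applied couple M₀=13 kN·m at a=6 m (b=L-a=6):
  y_2 = (M₀x³/(6L)+C₁x)/EI  [x≤a] with C₁=M₀(3b²-L²)/(6L)=-13/2 = (13·3³/(6·12)+(-13/2)·3)/100000 = -117/800000 m
Superposition: y = Σ y_i = -6273/800000 m ≈ -0.007841 m

y(3) = -6273/800000 m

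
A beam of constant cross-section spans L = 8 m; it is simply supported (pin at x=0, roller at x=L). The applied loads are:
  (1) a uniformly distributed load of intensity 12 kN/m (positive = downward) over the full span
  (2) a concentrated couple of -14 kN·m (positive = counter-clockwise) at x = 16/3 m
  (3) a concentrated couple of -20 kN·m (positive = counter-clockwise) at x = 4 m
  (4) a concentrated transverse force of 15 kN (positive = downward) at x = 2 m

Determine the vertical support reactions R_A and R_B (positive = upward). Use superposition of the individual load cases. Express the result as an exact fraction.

R_A = 55 kN, R_B = 56 kN

Load 1 — uniform load w=12 kN/m over full span:
  R_A = wL/2 = 12·8/2 = 48 kN
  R_B = wL/2 = 12·8/2 = 48 kN
Load 2 — applied couple M₀=-14 kN·m at a=16/3 m (b=L-a=8/3):
  R_A = M₀/L = (-14)/8 = -7/4 kN
  R_B = -M₀/L = -(-14)/8 = 7/4 kN
Load 3 — applied couple M₀=-20 kN·m at a=4 m (b=L-a=4):
  R_A = M₀/L = (-20)/8 = -5/2 kN
  R_B = -M₀/L = -(-20)/8 = 5/2 kN
Load 4 — point force P=15 kN at a=2 m (b=L-a=6):
  R_A = Pb/L = 15·6/8 = 45/4 kN
  R_B = Pa/L = 15·2/8 = 15/4 kN
Superposition: R_A = 55 kN, R_B = 56 kN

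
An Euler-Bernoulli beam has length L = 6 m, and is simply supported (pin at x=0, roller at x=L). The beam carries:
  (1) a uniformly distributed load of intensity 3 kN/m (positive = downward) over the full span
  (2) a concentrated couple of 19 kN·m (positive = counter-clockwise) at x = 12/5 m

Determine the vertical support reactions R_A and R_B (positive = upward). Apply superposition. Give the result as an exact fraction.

Load 1 — uniform load w=3 kN/m over full span:
  R_A = wL/2 = 3·6/2 = 9 kN
  R_B = wL/2 = 3·6/2 = 9 kN
Load 2 — applied couple M₀=19 kN·m at a=12/5 m (b=L-a=18/5):
  R_A = M₀/L = 19/6 kN
  R_B = -M₀/L = -19/6 kN
Superposition: R_A = 73/6 kN, R_B = 35/6 kN

R_A = 73/6 kN, R_B = 35/6 kN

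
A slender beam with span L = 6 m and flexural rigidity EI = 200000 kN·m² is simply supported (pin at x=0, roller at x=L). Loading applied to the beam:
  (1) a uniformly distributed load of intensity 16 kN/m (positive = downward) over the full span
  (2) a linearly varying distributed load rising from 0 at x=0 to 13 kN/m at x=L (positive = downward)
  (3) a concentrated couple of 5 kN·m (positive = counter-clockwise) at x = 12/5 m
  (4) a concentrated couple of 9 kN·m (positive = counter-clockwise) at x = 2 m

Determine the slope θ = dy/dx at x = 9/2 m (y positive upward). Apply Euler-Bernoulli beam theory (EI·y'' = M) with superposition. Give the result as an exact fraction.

Load 1 — uniform load w=16 kN/m over full span:
  θ_1 = -w(L³-6Lx²+4x³)/(24EI) = -16·(6³-6·6·(9/2)²+4·(9/2)³)/(24·200000) = 99/200000 rad
Load 2 — triangular load w₀=13 kN/m (0→w₀ over full span):
  θ_2 = -w₀(7L⁴-30L²x²+15x⁴)/(360LEI) = -13·(7·6⁴-30·6²·(9/2)²+15·(9/2)⁴)/(360·6·200000) = 51207/256000000 rad
Load 3 — applied couple M₀=5 kN·m at a=12/5 m (b=L-a=18/5):
  θ_3 = (M₀x²/(2L)-M₀(x-a)+C₁)/EI  [x>a] with C₁=M₀(3b²-L²)/(6L)=2/5 = (5·(9/2)²/(2·6)-5·((9/2)-(12/5))+(2/5))/200000 = -133/16000000 rad
Load 4 — applied couple M₀=9 kN·m at a=2 m (b=L-a=4):
  θ_4 = (M₀x²/(2L)-M₀(x-a)+C₁)/EI  [x>a] with C₁=M₀(3b²-L²)/(6L)=3 = (9·(9/2)²/(2·6)-9·((9/2)-2)+3)/200000 = -69/3200000 rad
Superposition: θ = Σ θ_i = 170279/256000000 rad ≈ 0.000665 rad

θ(9/2) = 170279/256000000 rad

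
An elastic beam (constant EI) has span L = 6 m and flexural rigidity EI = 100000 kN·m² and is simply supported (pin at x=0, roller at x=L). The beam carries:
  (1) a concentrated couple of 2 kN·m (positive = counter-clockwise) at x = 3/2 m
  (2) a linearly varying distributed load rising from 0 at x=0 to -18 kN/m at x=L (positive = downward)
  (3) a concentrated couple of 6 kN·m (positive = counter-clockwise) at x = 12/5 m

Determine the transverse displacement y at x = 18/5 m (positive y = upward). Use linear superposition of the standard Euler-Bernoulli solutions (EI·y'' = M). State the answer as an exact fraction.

Load 1 — applied couple M₀=2 kN·m at a=3/2 m (b=L-a=9/2):
  y_1 = (M₀x³/(6L)-M₀(x-a)²/2+C₁x)/EI  [x>a] with C₁=M₀(3b²-L²)/(6L)=11/8 = (2·(18/5)³/(6·6)-2·((18/5)-(3/2))²/2+(11/8)·(18/5))/100000 = 783/25000000 m
Load 2 — triangular load w₀=-18 kN/m (0→w₀ over full span):
  y_2 = -w₀x(7L⁴-10L²x²+3x⁴)/(360LEI) = -(-18)·(18/5)·(7·6⁴-10·6²·(18/5)²+3·(18/5)⁴)/(360·6·100000) = 71928/48828125 m
Load 3 — applied couple M₀=6 kN·m at a=12/5 m (b=L-a=18/5):
  y_3 = (M₀x³/(6L)-M₀(x-a)²/2+C₁x)/EI  [x>a] with C₁=M₀(3b²-L²)/(6L)=12/25 = (6·(18/5)³/(6·6)-6·((18/5)-(12/5))²/2+(12/25)·(18/5))/100000 = 81/1562500 m
Superposition: y = Σ y_i = 4863267/3125000000 m ≈ 0.001556 m

y(18/5) = 4863267/3125000000 m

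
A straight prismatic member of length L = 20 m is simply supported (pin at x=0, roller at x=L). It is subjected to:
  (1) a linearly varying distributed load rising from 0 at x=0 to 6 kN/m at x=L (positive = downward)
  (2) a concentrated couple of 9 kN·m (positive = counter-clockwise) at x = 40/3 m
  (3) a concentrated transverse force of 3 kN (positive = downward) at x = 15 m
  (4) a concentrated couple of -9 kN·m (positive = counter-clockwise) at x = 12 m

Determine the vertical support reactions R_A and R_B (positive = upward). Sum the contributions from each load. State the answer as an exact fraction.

R_A = 83/4 kN, R_B = 169/4 kN

Load 1 — triangular load w₀=6 kN/m (0→w₀ over full span):
  R_A = w₀L/6 = 6·20/6 = 20 kN
  R_B = w₀L/3 = 6·20/3 = 40 kN
Load 2 — applied couple M₀=9 kN·m at a=40/3 m (b=L-a=20/3):
  R_A = M₀/L = 9/20 kN
  R_B = -M₀/L = -9/20 kN
Load 3 — point force P=3 kN at a=15 m (b=L-a=5):
  R_A = Pb/L = 3·5/20 = 3/4 kN
  R_B = Pa/L = 3·15/20 = 9/4 kN
Load 4 — applied couple M₀=-9 kN·m at a=12 m (b=L-a=8):
  R_A = M₀/L = (-9)/20 = -9/20 kN
  R_B = -M₀/L = -(-9)/20 = 9/20 kN
Superposition: R_A = 83/4 kN, R_B = 169/4 kN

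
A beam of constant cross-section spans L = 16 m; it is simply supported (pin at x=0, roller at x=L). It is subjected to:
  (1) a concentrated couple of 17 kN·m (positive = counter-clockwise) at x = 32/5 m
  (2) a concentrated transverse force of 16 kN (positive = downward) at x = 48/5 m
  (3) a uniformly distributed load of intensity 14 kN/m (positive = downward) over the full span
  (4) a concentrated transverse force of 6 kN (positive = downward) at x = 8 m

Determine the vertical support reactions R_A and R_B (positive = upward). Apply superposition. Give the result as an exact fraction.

Load 1 — applied couple M₀=17 kN·m at a=32/5 m (b=L-a=48/5):
  R_A = M₀/L = 17/16 kN
  R_B = -M₀/L = -17/16 kN
Load 2 — point force P=16 kN at a=48/5 m (b=L-a=32/5):
  R_A = Pb/L = 16·(32/5)/16 = 32/5 kN
  R_B = Pa/L = 16·(48/5)/16 = 48/5 kN
Load 3 — uniform load w=14 kN/m over full span:
  R_A = wL/2 = 14·16/2 = 112 kN
  R_B = wL/2 = 14·16/2 = 112 kN
Load 4 — point force P=6 kN at a=8 m (b=L-a=8):
  R_A = Pb/L = 6·8/16 = 3 kN
  R_B = Pa/L = 6·8/16 = 3 kN
Superposition: R_A = 9797/80 kN, R_B = 9883/80 kN

R_A = 9797/80 kN, R_B = 9883/80 kN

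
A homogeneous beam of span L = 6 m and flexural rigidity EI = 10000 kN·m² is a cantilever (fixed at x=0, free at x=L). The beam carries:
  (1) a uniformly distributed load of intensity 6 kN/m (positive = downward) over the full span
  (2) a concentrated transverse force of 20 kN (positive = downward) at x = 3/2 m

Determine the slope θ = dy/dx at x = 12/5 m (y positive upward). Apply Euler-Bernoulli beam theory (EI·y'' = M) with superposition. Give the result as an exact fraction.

θ(12/5) = -47961/2500000 rad

Load 1 — uniform load w=6 kN/m over full span:
  θ_1 = -wx(x²-3Lx+3L²)/(6EI) = -6·(12/5)·((12/5)²-3·6·(12/5)+3·6²)/(6·10000) = -1323/78125 rad
Load 2 — point force P=20 kN at a=3/2 m (b=L-a=9/2):
  θ_2 = -Pa²/(2EI)  [x>a] = -20·(3/2)²/(2·10000) = -9/4000 rad
Superposition: θ = Σ θ_i = -47961/2500000 rad ≈ -0.019184 rad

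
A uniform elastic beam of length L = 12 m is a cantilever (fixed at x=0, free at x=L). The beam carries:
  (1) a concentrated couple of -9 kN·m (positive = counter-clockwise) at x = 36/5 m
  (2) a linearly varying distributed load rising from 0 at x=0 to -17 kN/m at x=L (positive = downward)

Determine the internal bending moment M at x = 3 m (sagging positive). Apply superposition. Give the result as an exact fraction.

M(3) = 4059/8 kN·m

Load 1 — applied couple M₀=-9 kN·m at a=36/5 m (b=L-a=24/5):
  M_1 = M₀  [x≤a] = (-9) = -9 kN·m
Load 2 — triangular load w₀=-17 kN/m (0→w₀ over full span):
  M_2 = w₀Lx/2 - w₀L²/3 - w₀x³/(6L) = (-17)·12·3/2 - (-17)·12²/3 - (-17)·3³/(6·12) = 4131/8 kN·m
Superposition: M = Σ M_i = 4059/8 kN·m ≈ 507.375000 kN·m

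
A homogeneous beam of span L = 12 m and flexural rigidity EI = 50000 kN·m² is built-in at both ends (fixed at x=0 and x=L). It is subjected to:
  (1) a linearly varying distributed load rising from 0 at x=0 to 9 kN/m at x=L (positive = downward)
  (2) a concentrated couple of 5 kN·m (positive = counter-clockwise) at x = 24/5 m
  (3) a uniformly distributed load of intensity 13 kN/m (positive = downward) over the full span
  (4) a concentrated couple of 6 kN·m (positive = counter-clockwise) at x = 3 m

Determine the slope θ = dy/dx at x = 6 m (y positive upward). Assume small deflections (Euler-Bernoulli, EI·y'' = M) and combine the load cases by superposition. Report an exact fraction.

θ(6) = -321/2000000 rad

Load 1 — triangular load w₀=9 kN/m (0→w₀ over full span):
  θ_1 = -w₀(2x(L-x)(L-2x)(x+2L)+x²(L-x)²)/(120LEI) = -9·(2·6·(12-6)·(12-2·6)·(6+2·12)+6²·(12-6)²)/(120·12·50000) = -81/500000 rad
Load 2 — applied couple M₀=5 kN·m at a=24/5 m (b=L-a=36/5):
  θ_2 = (R_Ax²/2 - M_Ax - M₀(x-a))/EI  [x>a] with R_A=3/5, M_A=3/5 = ((3/5)·6²/2 - (3/5)·6 - 5·(6-(24/5)))/50000 = 3/125000 rad
Load 3 — uniform load w=13 kN/m over full span:
  θ_3 = -wx(L-x)(L-2x)/(12EI) = -13·6·(12-6)·(12-2·6)/(12·50000) = 0 rad
Load 4 — applied couple M₀=6 kN·m at a=3 m (b=L-a=9):
  θ_4 = (R_Ax²/2 - M_Ax - M₀(x-a))/EI  [x>a] with R_A=9/16, M_A=-9/8 = ((9/16)·6²/2 - (-9/8)·6 - 6·(6-3))/50000 = -9/400000 rad
Superposition: θ = Σ θ_i = -321/2000000 rad ≈ -0.000160 rad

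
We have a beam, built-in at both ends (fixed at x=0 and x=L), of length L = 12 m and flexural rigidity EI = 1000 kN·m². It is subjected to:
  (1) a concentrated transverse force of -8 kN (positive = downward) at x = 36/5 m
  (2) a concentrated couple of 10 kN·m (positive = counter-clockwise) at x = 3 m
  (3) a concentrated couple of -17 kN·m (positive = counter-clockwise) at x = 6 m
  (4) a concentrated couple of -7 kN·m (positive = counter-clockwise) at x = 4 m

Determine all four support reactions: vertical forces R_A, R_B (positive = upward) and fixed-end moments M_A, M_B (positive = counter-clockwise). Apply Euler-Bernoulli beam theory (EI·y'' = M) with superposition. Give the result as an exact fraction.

Load 1 — point force P=-8 kN at a=36/5 m (b=L-a=24/5):
  R_A = Pb²(3a+b)/L³ = (-8)·(24/5)²·(3·(36/5)+(24/5))/12³ = -352/125 kN
  M_A = Pab²/L² = (-8)·(36/5)·(24/5)²/12² = -1152/125 kN·m
  R_B = Pa²(a+3b)/L³ = (-8)·(36/5)²·((36/5)+3·(24/5))/12³ = -648/125 kN
  M_B = -Pa²b/L² = -(-8)·(36/5)²·(24/5)/12² = 1728/125 kN·m
Load 2 — applied couple M₀=10 kN·m at a=3 m (b=L-a=9):
  R_A = 6M₀ab/L³ = 6·10·3·9/12³ = 15/16 kN
  M_A = M₀b(2a-b)/L² = 10·9·(2·3-9)/12² = -15/8 kN·m
  R_B = -6M₀ab/L³ = -6·10·3·9/12³ = -15/16 kN
  M_B = M₀a(2b-a)/L² = 10·3·(2·9-3)/12² = 25/8 kN·m
Load 3 — applied couple M₀=-17 kN·m at a=6 m (b=L-a=6):
  R_A = 6M₀ab/L³ = 6·(-17)·6·6/12³ = -17/8 kN
  M_A = M₀b(2a-b)/L² = (-17)·6·(2·6-6)/12² = -17/4 kN·m
  R_B = -6M₀ab/L³ = -6·(-17)·6·6/12³ = 17/8 kN
  M_B = M₀a(2b-a)/L² = (-17)·6·(2·6-6)/12² = -17/4 kN·m
Load 4 — applied couple M₀=-7 kN·m at a=4 m (b=L-a=8):
  R_A = 6M₀ab/L³ = 6·(-7)·4·8/12³ = -7/9 kN
  M_A = M₀b(2a-b)/L² = (-7)·8·(2·4-8)/12² = 0 kN·m
  R_B = -6M₀ab/L³ = -6·(-7)·4·8/12³ = 7/9 kN
  M_B = M₀a(2b-a)/L² = (-7)·4·(2·8-4)/12² = -7/3 kN·m
Superposition: R_A = -86063/18000 kN, M_A = -15341/1000 kN·m, R_B = -57937/18000 kN, M_B = 31097/3000 kN·m

R_A = -86063/18000 kN, M_A = -15341/1000 kN·m, R_B = -57937/18000 kN, M_B = 31097/3000 kN·m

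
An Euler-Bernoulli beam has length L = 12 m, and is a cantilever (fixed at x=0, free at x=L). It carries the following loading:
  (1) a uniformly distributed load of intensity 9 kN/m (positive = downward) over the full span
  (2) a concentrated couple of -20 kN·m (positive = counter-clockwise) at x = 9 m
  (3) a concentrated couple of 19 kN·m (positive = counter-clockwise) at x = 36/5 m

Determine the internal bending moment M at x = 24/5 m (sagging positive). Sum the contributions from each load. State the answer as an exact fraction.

M(24/5) = -5857/25 kN·m

Load 1 — uniform load w=9 kN/m over full span:
  M_1 = -w(L-x)²/2 = -9·(12-(24/5))²/2 = -5832/25 kN·m
Load 2 — applied couple M₀=-20 kN·m at a=9 m (b=L-a=3):
  M_2 = M₀  [x≤a] = (-20) = -20 kN·m
Load 3 — applied couple M₀=19 kN·m at a=36/5 m (b=L-a=24/5):
  M_3 = M₀  [x≤a] = 19 = 19 kN·m
Superposition: M = Σ M_i = -5857/25 kN·m ≈ -234.280000 kN·m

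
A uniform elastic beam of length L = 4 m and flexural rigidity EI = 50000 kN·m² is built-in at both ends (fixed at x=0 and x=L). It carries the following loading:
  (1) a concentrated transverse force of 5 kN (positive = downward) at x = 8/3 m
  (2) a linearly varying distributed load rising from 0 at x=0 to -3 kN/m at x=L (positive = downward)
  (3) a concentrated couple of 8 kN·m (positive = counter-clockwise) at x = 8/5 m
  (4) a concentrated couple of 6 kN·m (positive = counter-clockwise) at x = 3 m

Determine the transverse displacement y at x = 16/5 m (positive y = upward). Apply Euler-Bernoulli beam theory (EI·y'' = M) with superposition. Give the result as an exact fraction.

y(16/5) = -131507/63281250000 m

Load 1 — point force P=5 kN at a=8/3 m (b=L-a=4/3):
  y_1 = -Pa²(L-x)²(3bL-(3b+a)(L-x))/(6L³EI)  [x>a] = -5·(8/3)²·(4-(16/5))²·(3·(4/3)·4-(3·(4/3)+(8/3))·(4-(16/5)))/(6·4³·50000) = -16/1265625 m
Load 2 — triangular load w₀=-3 kN/m (0→w₀ over full span):
  y_2 = -w₀x²(L-x)²(x+2L)/(120LEI) = -(-3)·(16/5)²·(4-(16/5))²·((16/5)+2·4)/(120·4·50000) = 448/48828125 m
Load 3 — applied couple M₀=8 kN·m at a=8/5 m (b=L-a=12/5):
  y_3 = (R_Ax³/6 - M_Ax²/2 - M₀(x-a)²/2)/EI  [x>a] with R_A=72/25, M_A=24/25 = ((72/25)·(16/5)³/6 - (24/25)·(16/5)²/2 - 8·((16/5)-(8/5))²/2)/50000 = 112/9765625 m
Load 4 — applied couple M₀=6 kN·m at a=3 m (b=L-a=1):
  y_4 = (R_Ax³/6 - M_Ax²/2 - M₀(x-a)²/2)/EI  [x>a] with R_A=27/16, M_A=15/8 = ((27/16)·(16/5)³/6 - (15/8)·(16/5)²/2 - 6·((16/5)-3)²/2)/50000 = -63/6250000 m
Superposition: y = Σ y_i = -131507/63281250000 m ≈ -0.000002 m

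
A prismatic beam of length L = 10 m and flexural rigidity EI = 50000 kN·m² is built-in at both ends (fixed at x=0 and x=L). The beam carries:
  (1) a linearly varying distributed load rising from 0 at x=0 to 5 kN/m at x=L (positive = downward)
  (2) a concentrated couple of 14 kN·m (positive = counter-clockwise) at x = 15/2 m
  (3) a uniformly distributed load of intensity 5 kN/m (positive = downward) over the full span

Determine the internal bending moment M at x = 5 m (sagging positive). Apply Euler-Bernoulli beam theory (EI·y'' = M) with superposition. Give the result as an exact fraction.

M(5) = 139/4 kN·m

Load 1 — triangular load w₀=5 kN/m (0→w₀ over full span):
  M_1 = 3w₀Lx/20 - w₀L²/30 - w₀x³/(6L) = 3·5·10·5/20 - 5·10²/30 - 5·5³/(6·10) = 125/12 kN·m
Load 2 — applied couple M₀=14 kN·m at a=15/2 m (b=L-a=5/2):
  M_2 = R_Ax - M_A  [x≤a] with R_A=63/40, M_A=35/8 = (63/40)·5 - (35/8) = 7/2 kN·m
Load 3 — uniform load w=5 kN/m over full span:
  M_3 = wLx/2 - wL²/12 - wx²/2 = 5·10·5/2 - 5·10²/12 - 5·5²/2 = 125/6 kN·m
Superposition: M = Σ M_i = 139/4 kN·m ≈ 34.750000 kN·m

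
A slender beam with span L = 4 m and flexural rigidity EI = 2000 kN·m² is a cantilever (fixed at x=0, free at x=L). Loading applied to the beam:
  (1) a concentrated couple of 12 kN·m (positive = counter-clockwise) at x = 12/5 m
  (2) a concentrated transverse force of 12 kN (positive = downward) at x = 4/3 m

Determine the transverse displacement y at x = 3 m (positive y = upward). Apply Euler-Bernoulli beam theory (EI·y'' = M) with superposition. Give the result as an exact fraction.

y(3) = 1037/84375 m

Load 1 — applied couple M₀=12 kN·m at a=12/5 m (b=L-a=8/5):
  y_1 = M₀a(2x-a)/(2EI)  [x>a] = 12·(12/5)·(2·3-(12/5))/(2·2000) = 81/3125 m
Load 2 — point force P=12 kN at a=4/3 m (b=L-a=8/3):
  y_2 = -Pa²(3x-a)/(6EI)  [x>a] = -12·(4/3)²·(3·3-(4/3))/(6·2000) = -46/3375 m
Superposition: y = Σ y_i = 1037/84375 m ≈ 0.012290 m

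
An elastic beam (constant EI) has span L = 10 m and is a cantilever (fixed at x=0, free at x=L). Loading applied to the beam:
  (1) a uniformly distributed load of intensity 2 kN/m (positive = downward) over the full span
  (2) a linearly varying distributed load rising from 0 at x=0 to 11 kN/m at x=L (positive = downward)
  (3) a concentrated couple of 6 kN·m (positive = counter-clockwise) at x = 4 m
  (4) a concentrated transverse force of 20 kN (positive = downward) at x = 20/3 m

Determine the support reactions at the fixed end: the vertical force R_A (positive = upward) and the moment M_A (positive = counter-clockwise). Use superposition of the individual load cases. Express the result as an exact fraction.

Load 1 — uniform load w=2 kN/m over full span:
  R_A = wL = 2·10 = 20 kN
  M_A = wL²/2 = 2·10²/2 = 100 kN·m
Load 2 — triangular load w₀=11 kN/m (0→w₀ over full span):
  R_A = w₀L/2 = 11·10/2 = 55 kN
  M_A = w₀L²/3 = 11·10²/3 = 1100/3 kN·m
Load 3 — applied couple M₀=6 kN·m at a=4 m (b=L-a=6):
  R_A = 0 kN
  M_A = -M₀ = -6 kN·m
Load 4 — point force P=20 kN at a=20/3 m (b=L-a=10/3):
  R_A = P = 20 kN
  M_A = Pa = 20·(20/3) = 400/3 kN·m
Superposition: R_A = 95 kN, M_A = 594 kN·m

R_A = 95 kN, M_A = 594 kN·m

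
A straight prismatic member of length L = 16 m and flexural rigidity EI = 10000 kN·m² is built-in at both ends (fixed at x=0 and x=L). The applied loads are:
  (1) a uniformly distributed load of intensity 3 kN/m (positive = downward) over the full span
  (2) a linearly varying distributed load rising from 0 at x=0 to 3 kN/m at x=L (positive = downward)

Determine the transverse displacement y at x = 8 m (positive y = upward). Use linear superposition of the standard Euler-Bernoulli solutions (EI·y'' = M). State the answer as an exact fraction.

y(8) = -48/625 m

Load 1 — uniform load w=3 kN/m over full span:
  y_1 = -wx²(L-x)²/(24EI) = -3·8²·(16-8)²/(24·10000) = -32/625 m
Load 2 — triangular load w₀=3 kN/m (0→w₀ over full span):
  y_2 = -w₀x²(L-x)²(x+2L)/(120LEI) = -3·8²·(16-8)²·(8+2·16)/(120·16·10000) = -16/625 m
Superposition: y = Σ y_i = -48/625 m ≈ -0.076800 m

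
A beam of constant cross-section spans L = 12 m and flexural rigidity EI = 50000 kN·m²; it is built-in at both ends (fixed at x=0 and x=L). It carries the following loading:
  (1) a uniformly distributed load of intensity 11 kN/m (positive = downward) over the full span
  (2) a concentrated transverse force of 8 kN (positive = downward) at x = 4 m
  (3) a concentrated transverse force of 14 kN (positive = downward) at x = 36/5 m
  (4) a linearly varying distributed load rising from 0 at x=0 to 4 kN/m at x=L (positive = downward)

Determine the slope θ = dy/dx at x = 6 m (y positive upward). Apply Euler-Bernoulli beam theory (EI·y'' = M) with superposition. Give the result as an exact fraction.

Load 1 — uniform load w=11 kN/m over full span:
  θ_1 = -wx(L-x)(L-2x)/(12EI) = -11·6·(12-6)·(12-2·6)/(12·50000) = 0 rad
Load 2 — point force P=8 kN at a=4 m (b=L-a=8):
  θ_2 = Pa²(L-x)(2bL-(3b+a)(L-x))/(2L³EI)  [x>a] = 8·4²·(12-6)·(2·8·12-(3·8+4)·(12-6))/(2·12³·50000) = 1/9375 rad
Load 3 — point force P=14 kN at a=36/5 m (b=L-a=24/5):
  θ_3 = -Pb²x(2aL-(3a+b)x)/(2L³EI)  [x≤a] = -14·(24/5)²·6·(2·(36/5)·12-(3·(36/5)+(24/5))·6)/(2·12³·50000) = -63/390625 rad
Load 4 — triangular load w₀=4 kN/m (0→w₀ over full span):
  θ_4 = -w₀(2x(L-x)(L-2x)(x+2L)+x²(L-x)²)/(120LEI) = -4·(2·6·(12-6)·(12-2·6)·(6+2·12)+6²·(12-6)²)/(120·12·50000) = -9/125000 rad
Superposition: θ = Σ θ_i = -1187/9375000 rad ≈ -0.000127 rad

θ(6) = -1187/9375000 rad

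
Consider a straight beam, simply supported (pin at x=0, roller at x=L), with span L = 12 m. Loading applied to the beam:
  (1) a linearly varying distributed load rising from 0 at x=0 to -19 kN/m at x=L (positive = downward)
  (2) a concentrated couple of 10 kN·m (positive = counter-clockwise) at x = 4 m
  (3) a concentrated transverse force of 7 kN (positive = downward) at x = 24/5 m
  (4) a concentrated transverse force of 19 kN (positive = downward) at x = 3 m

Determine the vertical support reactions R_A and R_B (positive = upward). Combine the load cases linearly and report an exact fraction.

R_A = -1123/60 kN, R_B = -4157/60 kN

Load 1 — triangular load w₀=-19 kN/m (0→w₀ over full span):
  R_A = w₀L/6 = (-19)·12/6 = -38 kN
  R_B = w₀L/3 = (-19)·12/3 = -76 kN
Load 2 — applied couple M₀=10 kN·m at a=4 m (b=L-a=8):
  R_A = M₀/L = 10/12 = 5/6 kN
  R_B = -M₀/L = -10/12 = -5/6 kN
Load 3 — point force P=7 kN at a=24/5 m (b=L-a=36/5):
  R_A = Pb/L = 7·(36/5)/12 = 21/5 kN
  R_B = Pa/L = 7·(24/5)/12 = 14/5 kN
Load 4 — point force P=19 kN at a=3 m (b=L-a=9):
  R_A = Pb/L = 19·9/12 = 57/4 kN
  R_B = Pa/L = 19·3/12 = 19/4 kN
Superposition: R_A = -1123/60 kN, R_B = -4157/60 kN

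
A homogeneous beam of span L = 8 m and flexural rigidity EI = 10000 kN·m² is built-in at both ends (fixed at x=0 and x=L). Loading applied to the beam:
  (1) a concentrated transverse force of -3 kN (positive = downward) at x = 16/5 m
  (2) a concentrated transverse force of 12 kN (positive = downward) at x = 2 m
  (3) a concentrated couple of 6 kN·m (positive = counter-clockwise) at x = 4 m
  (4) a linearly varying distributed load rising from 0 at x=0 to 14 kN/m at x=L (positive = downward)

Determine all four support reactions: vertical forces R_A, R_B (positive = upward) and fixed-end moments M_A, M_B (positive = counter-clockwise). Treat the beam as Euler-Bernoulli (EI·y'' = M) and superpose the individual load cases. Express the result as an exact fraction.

Load 1 — point force P=-3 kN at a=16/5 m (b=L-a=24/5):
  R_A = Pb²(3a+b)/L³ = (-3)·(24/5)²·(3·(16/5)+(24/5))/8³ = -243/125 kN
  M_A = Pab²/L² = (-3)·(16/5)·(24/5)²/8² = -432/125 kN·m
  R_B = Pa²(a+3b)/L³ = (-3)·(16/5)²·((16/5)+3·(24/5))/8³ = -132/125 kN
  M_B = -Pa²b/L² = -(-3)·(16/5)²·(24/5)/8² = 288/125 kN·m
Load 2 — point force P=12 kN at a=2 m (b=L-a=6):
  R_A = Pb²(3a+b)/L³ = 12·6²·(3·2+6)/8³ = 81/8 kN
  M_A = Pab²/L² = 12·2·6²/8² = 27/2 kN·m
  R_B = Pa²(a+3b)/L³ = 12·2²·(2+3·6)/8³ = 15/8 kN
  M_B = -Pa²b/L² = -12·2²·6/8² = -9/2 kN·m
Load 3 — applied couple M₀=6 kN·m at a=4 m (b=L-a=4):
  R_A = 6M₀ab/L³ = 6·6·4·4/8³ = 9/8 kN
  M_A = M₀b(2a-b)/L² = 6·4·(2·4-4)/8² = 3/2 kN·m
  R_B = -6M₀ab/L³ = -6·6·4·4/8³ = -9/8 kN
  M_B = M₀a(2b-a)/L² = 6·4·(2·4-4)/8² = 3/2 kN·m
Load 4 — triangular load w₀=14 kN/m (0→w₀ over full span):
  R_A = 3w₀L/20 = 3·14·8/20 = 84/5 kN
  M_A = w₀L²/30 = 14·8²/30 = 448/15 kN·m
  R_B = 7w₀L/20 = 7·14·8/20 = 196/5 kN
  M_B = -w₀L²/20 = -14·8²/20 = -224/5 kN·m
Superposition: R_A = 13053/500 kN, M_A = 15529/375 kN·m, R_B = 19447/500 kN, M_B = -5687/125 kN·m

R_A = 13053/500 kN, M_A = 15529/375 kN·m, R_B = 19447/500 kN, M_B = -5687/125 kN·m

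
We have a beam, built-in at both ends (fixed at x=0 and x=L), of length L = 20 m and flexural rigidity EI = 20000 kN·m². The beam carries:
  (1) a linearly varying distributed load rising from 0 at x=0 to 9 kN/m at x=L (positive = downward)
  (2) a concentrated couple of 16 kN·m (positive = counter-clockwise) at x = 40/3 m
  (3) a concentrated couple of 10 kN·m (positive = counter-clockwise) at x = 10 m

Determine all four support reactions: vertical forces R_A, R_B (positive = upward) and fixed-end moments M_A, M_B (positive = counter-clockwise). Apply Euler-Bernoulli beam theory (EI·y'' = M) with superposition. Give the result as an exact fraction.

Load 1 — triangular load w₀=9 kN/m (0→w₀ over full span):
  R_A = 3w₀L/20 = 3·9·20/20 = 27 kN
  M_A = w₀L²/30 = 9·20²/30 = 120 kN·m
  R_B = 7w₀L/20 = 7·9·20/20 = 63 kN
  M_B = -w₀L²/20 = -9·20²/20 = -180 kN·m
Load 2 — applied couple M₀=16 kN·m at a=40/3 m (b=L-a=20/3):
  R_A = 6M₀ab/L³ = 6·16·(40/3)·(20/3)/20³ = 16/15 kN
  M_A = M₀b(2a-b)/L² = 16·(20/3)·(2·(40/3)-(20/3))/20² = 16/3 kN·m
  R_B = -6M₀ab/L³ = -6·16·(40/3)·(20/3)/20³ = -16/15 kN
  M_B = M₀a(2b-a)/L² = 16·(40/3)·(2·(20/3)-(40/3))/20² = 0 kN·m
Load 3 — applied couple M₀=10 kN·m at a=10 m (b=L-a=10):
  R_A = 6M₀ab/L³ = 6·10·10·10/20³ = 3/4 kN
  M_A = M₀b(2a-b)/L² = 10·10·(2·10-10)/20² = 5/2 kN·m
  R_B = -6M₀ab/L³ = -6·10·10·10/20³ = -3/4 kN
  M_B = M₀a(2b-a)/L² = 10·10·(2·10-10)/20² = 5/2 kN·m
Superposition: R_A = 1729/60 kN, M_A = 767/6 kN·m, R_B = 3671/60 kN, M_B = -355/2 kN·m

R_A = 1729/60 kN, M_A = 767/6 kN·m, R_B = 3671/60 kN, M_B = -355/2 kN·m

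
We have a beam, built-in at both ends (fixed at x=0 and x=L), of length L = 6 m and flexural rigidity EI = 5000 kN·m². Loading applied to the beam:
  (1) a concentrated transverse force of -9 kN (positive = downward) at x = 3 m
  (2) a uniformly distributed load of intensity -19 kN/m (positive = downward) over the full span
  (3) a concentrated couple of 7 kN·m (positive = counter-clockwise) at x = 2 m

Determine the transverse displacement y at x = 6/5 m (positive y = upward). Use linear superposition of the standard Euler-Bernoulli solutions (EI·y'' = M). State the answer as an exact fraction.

Load 1 — point force P=-9 kN at a=3 m (b=L-a=3):
  y_1 = -Pb²x²(3aL-(3a+b)x)/(6L³EI)  [x≤a] = -(-9)·3²·(6/5)²·(3·3·6-(3·3+3)·(6/5))/(6·6³·5000) = 891/1250000 m
Load 2 — uniform load w=-19 kN/m over full span:
  y_2 = -wx²(L-x)²/(24EI) = -(-19)·(6/5)²·(6-(6/5))²/(24·5000) = 2052/390625 m
Load 3 — applied couple M₀=7 kN·m at a=2 m (b=L-a=4):
  y_3 = (R_Ax³/6 - M_Ax²/2)/EI  [x≤a] with R_A=14/9, M_A=0 = ((14/9)·(6/5)³/6 - 0·(6/5)²/2)/5000 = 7/78125 m
Superposition: y = Σ y_i = 37847/6250000 m ≈ 0.006056 m

y(6/5) = 37847/6250000 m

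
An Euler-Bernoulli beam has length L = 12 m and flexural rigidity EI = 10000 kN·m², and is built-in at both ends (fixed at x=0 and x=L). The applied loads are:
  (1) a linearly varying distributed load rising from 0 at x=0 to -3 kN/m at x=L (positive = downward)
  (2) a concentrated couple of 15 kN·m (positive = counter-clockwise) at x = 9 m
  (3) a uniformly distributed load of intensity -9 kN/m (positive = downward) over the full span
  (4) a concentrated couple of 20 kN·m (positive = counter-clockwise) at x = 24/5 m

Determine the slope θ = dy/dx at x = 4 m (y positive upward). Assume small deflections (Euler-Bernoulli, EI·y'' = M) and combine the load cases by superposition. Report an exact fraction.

Load 1 — triangular load w₀=-3 kN/m (0→w₀ over full span):
  θ_1 = -w₀(2x(L-x)(L-2x)(x+2L)+x²(L-x)²)/(120LEI) = -(-3)·(2·4·(12-4)·(12-2·4)·(4+2·12)+4²·(12-4)²)/(120·12·10000) = 16/9375 rad
Load 2 — applied couple M₀=15 kN·m at a=9 m (b=L-a=3):
  θ_2 = (R_Ax²/2 - M_Ax)/EI  [x≤a] with R_A=45/32, M_A=75/16 = ((45/32)·4²/2 - (75/16)·4)/10000 = -3/4000 rad
Load 3 — uniform load w=-9 kN/m over full span:
  θ_3 = -wx(L-x)(L-2x)/(12EI) = -(-9)·4·(12-4)·(12-2·4)/(12·10000) = 6/625 rad
Load 4 — applied couple M₀=20 kN·m at a=24/5 m (b=L-a=36/5):
  θ_4 = (R_Ax²/2 - M_Ax)/EI  [x≤a] with R_A=12/5, M_A=12/5 = ((12/5)·4²/2 - (12/5)·4)/10000 = 3/3125 rad
Superposition: θ = Σ θ_i = 691/60000 rad ≈ 0.011517 rad

θ(4) = 691/60000 rad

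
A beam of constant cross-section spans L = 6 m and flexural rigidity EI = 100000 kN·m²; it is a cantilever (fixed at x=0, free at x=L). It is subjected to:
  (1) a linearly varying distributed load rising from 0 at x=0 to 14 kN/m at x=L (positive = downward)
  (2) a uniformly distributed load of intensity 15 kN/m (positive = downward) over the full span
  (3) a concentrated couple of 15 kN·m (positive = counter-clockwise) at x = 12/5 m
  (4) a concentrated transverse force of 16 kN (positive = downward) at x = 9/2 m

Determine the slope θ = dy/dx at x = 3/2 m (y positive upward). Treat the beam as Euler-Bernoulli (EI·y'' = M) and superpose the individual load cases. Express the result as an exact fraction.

θ(3/2) = -74871/12800000 rad

Load 1 — triangular load w₀=14 kN/m (0→w₀ over full span):
  θ_1 = (w₀Lx²/4-w₀L²x/3-w₀x⁴/(24L))/EI = (14·6·(3/2)²/4-14·6²·(3/2)/3-14·(3/2)⁴/(24·6))/100000 = -26271/12800000 rad
Load 2 — uniform load w=15 kN/m over full span:
  θ_2 = -wx(x²-3Lx+3L²)/(6EI) = -15·(3/2)·((3/2)²-3·6·(3/2)+3·6²)/(6·100000) = -999/320000 rad
Load 3 — applied couple M₀=15 kN·m at a=12/5 m (b=L-a=18/5):
  θ_3 = M₀x/EI  [x≤a] = 15·(3/2)/100000 = 9/40000 rad
Load 4 — point force P=16 kN at a=9/2 m (b=L-a=3/2):
  θ_4 = -Px(2a-x)/(2EI)  [x≤a] = -16·(3/2)·(2·(9/2)-(3/2))/(2·100000) = -9/10000 rad
Superposition: θ = Σ θ_i = -74871/12800000 rad ≈ -0.005849 rad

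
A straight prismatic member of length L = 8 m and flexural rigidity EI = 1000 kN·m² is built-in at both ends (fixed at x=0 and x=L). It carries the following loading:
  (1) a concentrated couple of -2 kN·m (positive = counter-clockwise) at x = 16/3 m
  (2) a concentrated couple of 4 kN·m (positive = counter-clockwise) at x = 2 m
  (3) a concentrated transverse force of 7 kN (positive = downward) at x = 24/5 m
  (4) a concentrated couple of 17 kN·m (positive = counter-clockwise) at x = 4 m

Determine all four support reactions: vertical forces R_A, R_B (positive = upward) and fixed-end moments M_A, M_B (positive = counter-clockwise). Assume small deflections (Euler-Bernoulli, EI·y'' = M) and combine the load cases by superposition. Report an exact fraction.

Load 1 — applied couple M₀=-2 kN·m at a=16/3 m (b=L-a=8/3):
  R_A = 6M₀ab/L³ = 6·(-2)·(16/3)·(8/3)/8³ = -1/3 kN
  M_A = M₀b(2a-b)/L² = (-2)·(8/3)·(2·(16/3)-(8/3))/8² = -2/3 kN·m
  R_B = -6M₀ab/L³ = -6·(-2)·(16/3)·(8/3)/8³ = 1/3 kN
  M_B = M₀a(2b-a)/L² = (-2)·(16/3)·(2·(8/3)-(16/3))/8² = 0 kN·m
Load 2 — applied couple M₀=4 kN·m at a=2 m (b=L-a=6):
  R_A = 6M₀ab/L³ = 6·4·2·6/8³ = 9/16 kN
  M_A = M₀b(2a-b)/L² = 4·6·(2·2-6)/8² = -3/4 kN·m
  R_B = -6M₀ab/L³ = -6·4·2·6/8³ = -9/16 kN
  M_B = M₀a(2b-a)/L² = 4·2·(2·6-2)/8² = 5/4 kN·m
Load 3 — point force P=7 kN at a=24/5 m (b=L-a=16/5):
  R_A = Pb²(3a+b)/L³ = 7·(16/5)²·(3·(24/5)+(16/5))/8³ = 308/125 kN
  M_A = Pab²/L² = 7·(24/5)·(16/5)²/8² = 672/125 kN·m
  R_B = Pa²(a+3b)/L³ = 7·(24/5)²·((24/5)+3·(16/5))/8³ = 567/125 kN
  M_B = -Pa²b/L² = -7·(24/5)²·(16/5)/8² = -1008/125 kN·m
Load 4 — applied couple M₀=17 kN·m at a=4 m (b=L-a=4):
  R_A = 6M₀ab/L³ = 6·17·4·4/8³ = 51/16 kN
  M_A = M₀b(2a-b)/L² = 17·4·(2·4-4)/8² = 17/4 kN·m
  R_B = -6M₀ab/L³ = -6·17·4·4/8³ = -51/16 kN
  M_B = M₀a(2b-a)/L² = 17·4·(2·4-4)/8² = 17/4 kN·m
Superposition: R_A = 8821/1500 kN, M_A = 6157/750 kN·m, R_B = 1679/1500 kN, M_B = -641/250 kN·m

R_A = 8821/1500 kN, M_A = 6157/750 kN·m, R_B = 1679/1500 kN, M_B = -641/250 kN·m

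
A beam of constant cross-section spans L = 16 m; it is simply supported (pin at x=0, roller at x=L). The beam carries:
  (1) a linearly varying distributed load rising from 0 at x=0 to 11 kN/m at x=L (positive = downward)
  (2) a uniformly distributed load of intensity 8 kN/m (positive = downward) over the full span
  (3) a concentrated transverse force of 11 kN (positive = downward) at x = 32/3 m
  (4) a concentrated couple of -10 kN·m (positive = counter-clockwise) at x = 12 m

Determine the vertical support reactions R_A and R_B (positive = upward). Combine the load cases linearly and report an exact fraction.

Load 1 — triangular load w₀=11 kN/m (0→w₀ over full span):
  R_A = w₀L/6 = 11·16/6 = 88/3 kN
  R_B = w₀L/3 = 11·16/3 = 176/3 kN
Load 2 — uniform load w=8 kN/m over full span:
  R_A = wL/2 = 8·16/2 = 64 kN
  R_B = wL/2 = 8·16/2 = 64 kN
Load 3 — point force P=11 kN at a=32/3 m (b=L-a=16/3):
  R_A = Pb/L = 11·(16/3)/16 = 11/3 kN
  R_B = Pa/L = 11·(32/3)/16 = 22/3 kN
Load 4 — applied couple M₀=-10 kN·m at a=12 m (b=L-a=4):
  R_A = M₀/L = (-10)/16 = -5/8 kN
  R_B = -M₀/L = -(-10)/16 = 5/8 kN
Superposition: R_A = 771/8 kN, R_B = 1045/8 kN

R_A = 771/8 kN, R_B = 1045/8 kN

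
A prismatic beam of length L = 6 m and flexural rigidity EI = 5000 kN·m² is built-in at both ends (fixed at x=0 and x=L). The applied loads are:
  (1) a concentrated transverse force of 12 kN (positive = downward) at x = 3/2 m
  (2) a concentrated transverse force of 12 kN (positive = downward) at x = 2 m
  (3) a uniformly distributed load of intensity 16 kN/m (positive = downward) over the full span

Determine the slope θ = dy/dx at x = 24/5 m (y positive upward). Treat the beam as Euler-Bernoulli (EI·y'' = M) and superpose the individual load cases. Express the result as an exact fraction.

Load 1 — point force P=12 kN at a=3/2 m (b=L-a=9/2):
  θ_1 = Pa²(L-x)(2bL-(3b+a)(L-x))/(2L³EI)  [x>a] = 12·(3/2)²·(6-(24/5))·(2·(9/2)·6-(3·(9/2)+(3/2))·(6-(24/5)))/(2·6³·5000) = 27/50000 rad
Load 2 — point force P=12 kN at a=2 m (b=L-a=4):
  θ_2 = Pa²(L-x)(2bL-(3b+a)(L-x))/(2L³EI)  [x>a] = 12·2²·(6-(24/5))·(2·4·6-(3·4+2)·(6-(24/5)))/(2·6³·5000) = 13/15625 rad
Load 3 — uniform load w=16 kN/m over full span:
  θ_3 = -wx(L-x)(L-2x)/(12EI) = -16·(24/5)·(6-(24/5))·(6-2·(24/5))/(12·5000) = 432/78125 rad
Superposition: θ = Σ θ_i = 8627/1250000 rad ≈ 0.006902 rad

θ(24/5) = 8627/1250000 rad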